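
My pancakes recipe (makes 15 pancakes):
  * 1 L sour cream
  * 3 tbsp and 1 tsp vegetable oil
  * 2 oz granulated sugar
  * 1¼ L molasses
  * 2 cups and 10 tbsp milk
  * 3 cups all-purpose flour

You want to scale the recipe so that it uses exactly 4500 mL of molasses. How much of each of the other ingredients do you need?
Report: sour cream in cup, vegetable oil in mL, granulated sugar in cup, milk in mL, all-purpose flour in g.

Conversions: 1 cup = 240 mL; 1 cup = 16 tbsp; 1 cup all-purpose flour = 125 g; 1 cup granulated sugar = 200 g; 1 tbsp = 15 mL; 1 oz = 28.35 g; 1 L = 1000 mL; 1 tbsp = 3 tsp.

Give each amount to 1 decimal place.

The original recipe has 1250 mL of molasses, so the scaling factor is 4500 ÷ 1250 = 18/5 = 3.6.
sour cream: 1 L × 18/5 × 1000 mL/L ÷ 240 mL/cup = 15.0 cup
vegetable oil: (3 tbsp + 1 tsp = 10/3 tbsp) × 18/5 × 15 mL/tbsp = 180.0 mL
granulated sugar: 2 oz × 18/5 × 28.35 g/oz ÷ 200 g/cup ≈ 1.0 cup
milk: (2 cup + 10 tbsp = 2.625 cup) × 18/5 × 240 mL/cup = 2268.0 mL
all-purpose flour: 3 cup × 18/5 × 125 g/cup = 1350.0 g

sour cream: 15.0 cup; vegetable oil: 180.0 mL; granulated sugar: 1.0 cup; milk: 2268.0 mL; all-purpose flour: 1350.0 g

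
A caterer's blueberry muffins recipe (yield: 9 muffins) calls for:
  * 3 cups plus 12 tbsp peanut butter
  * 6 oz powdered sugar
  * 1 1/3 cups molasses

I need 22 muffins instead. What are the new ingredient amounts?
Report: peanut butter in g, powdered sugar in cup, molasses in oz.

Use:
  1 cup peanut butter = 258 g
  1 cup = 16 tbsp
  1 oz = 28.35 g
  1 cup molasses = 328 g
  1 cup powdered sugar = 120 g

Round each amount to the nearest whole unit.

Scaling factor: 22/9.
peanut butter: (3 cup + 12 tbsp = 3.75 cup) × 22/9 × 258 g/cup = 2365 g
powdered sugar: 6 oz × 22/9 × 28.35 g/oz ÷ 120 g/cup ≈ 3 cup
molasses: 4/3 cup × 22/9 × 328 g/cup ÷ 28.35 g/oz ≈ 38 oz

peanut butter: 2365 g; powdered sugar: 3 cup; molasses: 38 oz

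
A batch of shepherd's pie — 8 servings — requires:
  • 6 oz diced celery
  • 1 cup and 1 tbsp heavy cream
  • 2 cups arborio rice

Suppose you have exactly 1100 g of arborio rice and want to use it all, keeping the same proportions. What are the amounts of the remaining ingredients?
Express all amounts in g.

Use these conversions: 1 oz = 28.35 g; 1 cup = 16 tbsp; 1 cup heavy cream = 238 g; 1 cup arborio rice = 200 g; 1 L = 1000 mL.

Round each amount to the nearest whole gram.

diced celery: 468 g; heavy cream: 695 g

The original recipe has 400 g of arborio rice, so the scaling factor is 1100 ÷ 400 = 11/4 = 2.75.
diced celery: 6 oz × 11/4 × 28.35 g/oz ≈ 468 g
heavy cream: (1 cup + 1 tbsp = 1.0625 cup) × 11/4 × 238 g/cup ≈ 695 g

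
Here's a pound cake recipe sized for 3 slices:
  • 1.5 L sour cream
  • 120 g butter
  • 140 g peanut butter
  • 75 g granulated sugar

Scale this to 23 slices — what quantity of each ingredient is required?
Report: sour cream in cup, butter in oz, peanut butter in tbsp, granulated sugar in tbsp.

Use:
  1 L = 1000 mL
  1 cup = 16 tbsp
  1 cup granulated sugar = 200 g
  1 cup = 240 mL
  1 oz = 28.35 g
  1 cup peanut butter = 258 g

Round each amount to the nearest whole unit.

Scaling factor: 23/3.
sour cream: 1.5 L × 23/3 × 1000 mL/L ÷ 240 mL/cup ≈ 48 cup
butter: 120 g × 23/3 ÷ 28.35 g/oz ≈ 32 oz
peanut butter: 140 g × 23/3 ÷ 258 g/cup × 16 tbsp/cup ≈ 67 tbsp
granulated sugar: 75 g × 23/3 ÷ 200 g/cup × 16 tbsp/cup = 46 tbsp

sour cream: 48 cup; butter: 32 oz; peanut butter: 67 tbsp; granulated sugar: 46 tbsp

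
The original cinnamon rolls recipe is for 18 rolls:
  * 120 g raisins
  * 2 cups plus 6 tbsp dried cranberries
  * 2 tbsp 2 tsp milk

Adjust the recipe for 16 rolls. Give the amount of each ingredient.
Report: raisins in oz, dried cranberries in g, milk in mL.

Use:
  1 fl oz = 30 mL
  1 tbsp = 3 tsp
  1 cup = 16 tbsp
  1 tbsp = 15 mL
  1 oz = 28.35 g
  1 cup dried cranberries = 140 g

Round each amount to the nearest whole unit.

raisins: 4 oz; dried cranberries: 296 g; milk: 36 mL

Scaling factor: 16/18 = 8/9.
raisins: 120 g × 8/9 ÷ 28.35 g/oz ≈ 4 oz
dried cranberries: (2 cup + 6 tbsp = 2.375 cup) × 8/9 × 140 g/cup ≈ 296 g
milk: (2 tbsp + 2 tsp = 8/3 tbsp) × 8/9 × 15 mL/tbsp ≈ 36 mL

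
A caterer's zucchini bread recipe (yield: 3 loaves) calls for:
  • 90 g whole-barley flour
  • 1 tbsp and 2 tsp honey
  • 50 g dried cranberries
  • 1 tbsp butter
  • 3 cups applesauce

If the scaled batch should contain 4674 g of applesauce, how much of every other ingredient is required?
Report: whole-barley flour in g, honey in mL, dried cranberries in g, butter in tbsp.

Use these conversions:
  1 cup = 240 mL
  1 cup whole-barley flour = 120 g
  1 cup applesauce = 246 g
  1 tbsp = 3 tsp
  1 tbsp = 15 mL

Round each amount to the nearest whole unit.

whole-barley flour: 570 g; honey: 158 mL; dried cranberries: 317 g; butter: 6 tbsp

The original recipe has 738 g of applesauce, so the scaling factor is 4674 ÷ 738 = 19/3.
whole-barley flour: 90 g × 19/3 = 570 g
honey: (1 tbsp + 2 tsp = 5/3 tbsp) × 19/3 × 15 mL/tbsp ≈ 158 mL
dried cranberries: 50 g × 19/3 ≈ 317 g
butter: 1 tbsp × 19/3 ≈ 6 tbsp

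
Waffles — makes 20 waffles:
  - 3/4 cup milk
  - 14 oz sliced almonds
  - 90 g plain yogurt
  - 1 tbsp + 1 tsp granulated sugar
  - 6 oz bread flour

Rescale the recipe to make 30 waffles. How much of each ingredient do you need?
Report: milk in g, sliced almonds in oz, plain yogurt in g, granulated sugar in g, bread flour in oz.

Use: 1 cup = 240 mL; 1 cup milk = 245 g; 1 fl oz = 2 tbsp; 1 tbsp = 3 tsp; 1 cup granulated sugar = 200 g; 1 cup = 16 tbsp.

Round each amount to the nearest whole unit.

milk: 276 g; sliced almonds: 21 oz; plain yogurt: 135 g; granulated sugar: 25 g; bread flour: 9 oz

Scaling factor: 30/20 = 3/2 = 1.5.
milk: 0.75 cup × 3/2 × 245 g/cup ≈ 276 g
sliced almonds: 14 oz × 3/2 = 21 oz
plain yogurt: 90 g × 3/2 = 135 g
granulated sugar: (1 tbsp + 1 tsp = 4/3 tbsp) × 3/2 ÷ 16 tbsp/cup × 200 g/cup = 25 g
bread flour: 6 oz × 3/2 = 9 oz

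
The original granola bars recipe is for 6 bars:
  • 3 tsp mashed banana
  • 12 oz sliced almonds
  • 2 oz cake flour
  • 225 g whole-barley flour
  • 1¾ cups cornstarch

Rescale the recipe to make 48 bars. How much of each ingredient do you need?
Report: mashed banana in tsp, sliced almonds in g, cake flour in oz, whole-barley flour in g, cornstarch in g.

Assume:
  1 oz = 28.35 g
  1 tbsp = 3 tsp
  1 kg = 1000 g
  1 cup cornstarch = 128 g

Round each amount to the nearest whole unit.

mashed banana: 24 tsp; sliced almonds: 2722 g; cake flour: 16 oz; whole-barley flour: 1800 g; cornstarch: 1792 g

Scaling factor: 48/6 = 8.
mashed banana: 3 tsp × 8 = 24 tsp
sliced almonds: 12 oz × 8 × 28.35 g/oz ≈ 2722 g
cake flour: 2 oz × 8 = 16 oz
whole-barley flour: 225 g × 8 = 1800 g
cornstarch: 1.75 cup × 8 × 128 g/cup = 1792 g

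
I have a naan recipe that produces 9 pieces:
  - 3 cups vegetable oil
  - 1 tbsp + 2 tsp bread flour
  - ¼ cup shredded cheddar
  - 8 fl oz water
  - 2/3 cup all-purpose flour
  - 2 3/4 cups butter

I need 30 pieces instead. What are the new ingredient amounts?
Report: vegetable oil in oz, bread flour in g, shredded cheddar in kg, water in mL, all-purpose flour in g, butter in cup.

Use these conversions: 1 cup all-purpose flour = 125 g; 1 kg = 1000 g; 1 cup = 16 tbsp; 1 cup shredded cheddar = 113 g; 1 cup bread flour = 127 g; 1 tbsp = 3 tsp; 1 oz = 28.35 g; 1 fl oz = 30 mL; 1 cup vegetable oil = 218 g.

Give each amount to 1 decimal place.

Scaling factor: 30/9 = 10/3.
vegetable oil: 3 cup × 10/3 × 218 g/cup ÷ 28.35 g/oz ≈ 76.9 oz
bread flour: (1 tbsp + 2 tsp = 5/3 tbsp) × 10/3 ÷ 16 tbsp/cup × 127 g/cup ≈ 44.1 g
shredded cheddar: 0.25 cup × 10/3 × 113 g/cup ÷ 1000 g/kg ≈ 0.1 kg
water: 8 fl oz × 10/3 × 30 mL/fl oz = 800.0 mL
all-purpose flour: 2/3 cup × 10/3 × 125 g/cup ≈ 277.8 g
butter: 2.75 cup × 10/3 ≈ 9.2 cup

vegetable oil: 76.9 oz; bread flour: 44.1 g; shredded cheddar: 0.1 kg; water: 800.0 mL; all-purpose flour: 277.8 g; butter: 9.2 cup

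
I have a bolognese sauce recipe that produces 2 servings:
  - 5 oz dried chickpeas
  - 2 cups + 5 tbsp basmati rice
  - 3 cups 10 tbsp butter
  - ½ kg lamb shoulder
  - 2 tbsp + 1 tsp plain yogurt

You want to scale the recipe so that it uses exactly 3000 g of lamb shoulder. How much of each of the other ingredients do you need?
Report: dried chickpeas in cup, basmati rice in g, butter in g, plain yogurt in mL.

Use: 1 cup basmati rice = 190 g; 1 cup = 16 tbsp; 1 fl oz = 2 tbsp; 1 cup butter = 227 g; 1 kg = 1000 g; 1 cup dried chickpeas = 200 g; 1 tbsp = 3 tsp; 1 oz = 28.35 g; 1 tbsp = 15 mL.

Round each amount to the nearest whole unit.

dried chickpeas: 4 cup; basmati rice: 2636 g; butter: 4937 g; plain yogurt: 210 mL

The original recipe has 500 g of lamb shoulder, so the scaling factor is 3000 ÷ 500 = 6.
dried chickpeas: 5 oz × 6 × 28.35 g/oz ÷ 200 g/cup ≈ 4 cup
basmati rice: (2 cup + 5 tbsp = 2.3125 cup) × 6 × 190 g/cup ≈ 2636 g
butter: (3 cup + 10 tbsp = 3.625 cup) × 6 × 227 g/cup ≈ 4937 g
plain yogurt: (2 tbsp + 1 tsp = 7/3 tbsp) × 6 × 15 mL/tbsp = 210 mL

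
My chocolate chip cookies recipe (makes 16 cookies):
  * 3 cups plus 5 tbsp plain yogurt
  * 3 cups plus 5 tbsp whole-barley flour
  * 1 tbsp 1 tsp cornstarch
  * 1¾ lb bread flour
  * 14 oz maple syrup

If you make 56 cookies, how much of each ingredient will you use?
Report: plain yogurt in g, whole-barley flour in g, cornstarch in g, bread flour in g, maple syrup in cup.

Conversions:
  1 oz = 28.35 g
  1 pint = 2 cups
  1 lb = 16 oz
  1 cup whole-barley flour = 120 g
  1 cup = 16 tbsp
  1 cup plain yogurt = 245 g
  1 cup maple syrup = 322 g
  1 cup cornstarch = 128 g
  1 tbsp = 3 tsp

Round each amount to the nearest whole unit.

Scaling factor: 56/16 = 7/2 = 3.5.
plain yogurt: (3 cup + 5 tbsp = 3.3125 cup) × 7/2 × 245 g/cup ≈ 2840 g
whole-barley flour: (3 cup + 5 tbsp = 3.3125 cup) × 7/2 × 120 g/cup ≈ 1391 g
cornstarch: (1 tbsp + 1 tsp = 4/3 tbsp) × 7/2 ÷ 16 tbsp/cup × 128 g/cup ≈ 37 g
bread flour: 1.75 lb × 7/2 × 16 oz/lb × 28.35 g/oz ≈ 2778 g
maple syrup: 14 oz × 7/2 × 28.35 g/oz ÷ 322 g/cup ≈ 4 cup

plain yogurt: 2840 g; whole-barley flour: 1391 g; cornstarch: 37 g; bread flour: 2778 g; maple syrup: 4 cup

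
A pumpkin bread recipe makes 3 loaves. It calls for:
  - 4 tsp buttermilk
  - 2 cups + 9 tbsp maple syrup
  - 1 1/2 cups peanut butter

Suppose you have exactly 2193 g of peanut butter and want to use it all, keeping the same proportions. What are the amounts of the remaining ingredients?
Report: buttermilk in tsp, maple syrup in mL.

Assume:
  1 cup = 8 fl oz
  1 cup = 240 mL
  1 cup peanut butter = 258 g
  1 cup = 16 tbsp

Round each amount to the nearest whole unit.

The original recipe has 387 g of peanut butter, so the scaling factor is 2193 ÷ 387 = 17/3.
buttermilk: 4 tsp × 17/3 ≈ 23 tsp
maple syrup: (2 cup + 9 tbsp = 2.5625 cup) × 17/3 × 240 mL/cup = 3485 mL

buttermilk: 23 tsp; maple syrup: 3485 mL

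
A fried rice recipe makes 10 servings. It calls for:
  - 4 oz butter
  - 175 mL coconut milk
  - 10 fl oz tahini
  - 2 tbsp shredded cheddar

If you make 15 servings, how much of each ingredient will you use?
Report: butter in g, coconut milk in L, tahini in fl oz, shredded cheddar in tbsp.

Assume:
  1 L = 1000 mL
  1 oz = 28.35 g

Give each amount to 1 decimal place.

Scaling factor: 15/10 = 3/2 = 1.5.
butter: 4 oz × 3/2 × 28.35 g/oz = 170.1 g
coconut milk: 175 mL × 3/2 ÷ 1000 mL/L ≈ 0.3 L
tahini: 10 fl oz × 3/2 = 15.0 fl oz
shredded cheddar: 2 tbsp × 3/2 = 3.0 tbsp

butter: 170.1 g; coconut milk: 0.3 L; tahini: 15.0 fl oz; shredded cheddar: 3.0 tbsp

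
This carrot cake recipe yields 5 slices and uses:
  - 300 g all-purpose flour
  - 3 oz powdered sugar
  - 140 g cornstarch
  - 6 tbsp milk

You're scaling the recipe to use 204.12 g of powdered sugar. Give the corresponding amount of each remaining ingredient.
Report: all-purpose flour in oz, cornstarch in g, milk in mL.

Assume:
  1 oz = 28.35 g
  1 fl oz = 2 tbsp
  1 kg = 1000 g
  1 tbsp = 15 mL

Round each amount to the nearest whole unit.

The original recipe has 85.05 g of powdered sugar, so the scaling factor is 204.12 ÷ 85.05 = 12/5 = 2.4.
all-purpose flour: 300 g × 12/5 ÷ 28.35 g/oz ≈ 25 oz
cornstarch: 140 g × 12/5 = 336 g
milk: 6 tbsp × 12/5 × 15 mL/tbsp = 216 mL

all-purpose flour: 25 oz; cornstarch: 336 g; milk: 216 mL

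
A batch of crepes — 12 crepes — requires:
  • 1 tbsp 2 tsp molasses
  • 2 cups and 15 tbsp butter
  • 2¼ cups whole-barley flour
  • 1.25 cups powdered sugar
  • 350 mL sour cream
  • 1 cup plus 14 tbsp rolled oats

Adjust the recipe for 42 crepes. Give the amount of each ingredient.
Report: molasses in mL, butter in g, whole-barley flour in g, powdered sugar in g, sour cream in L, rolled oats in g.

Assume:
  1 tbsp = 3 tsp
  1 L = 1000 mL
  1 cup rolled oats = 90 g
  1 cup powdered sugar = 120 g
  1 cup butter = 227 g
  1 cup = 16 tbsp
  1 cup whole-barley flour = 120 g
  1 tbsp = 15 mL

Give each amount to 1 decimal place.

molasses: 87.5 mL; butter: 2333.8 g; whole-barley flour: 945.0 g; powdered sugar: 525.0 g; sour cream: 1.2 L; rolled oats: 590.6 g

Scaling factor: 42/12 = 7/2 = 3.5.
molasses: (1 tbsp + 2 tsp = 5/3 tbsp) × 7/2 × 15 mL/tbsp = 87.5 mL
butter: (2 cup + 15 tbsp = 2.9375 cup) × 7/2 × 227 g/cup ≈ 2333.8 g
whole-barley flour: 2.25 cup × 7/2 × 120 g/cup = 945.0 g
powdered sugar: 1.25 cup × 7/2 × 120 g/cup = 525.0 g
sour cream: 350 mL × 7/2 ÷ 1000 mL/L ≈ 1.2 L
rolled oats: (1 cup + 14 tbsp = 1.875 cup) × 7/2 × 90 g/cup ≈ 590.6 g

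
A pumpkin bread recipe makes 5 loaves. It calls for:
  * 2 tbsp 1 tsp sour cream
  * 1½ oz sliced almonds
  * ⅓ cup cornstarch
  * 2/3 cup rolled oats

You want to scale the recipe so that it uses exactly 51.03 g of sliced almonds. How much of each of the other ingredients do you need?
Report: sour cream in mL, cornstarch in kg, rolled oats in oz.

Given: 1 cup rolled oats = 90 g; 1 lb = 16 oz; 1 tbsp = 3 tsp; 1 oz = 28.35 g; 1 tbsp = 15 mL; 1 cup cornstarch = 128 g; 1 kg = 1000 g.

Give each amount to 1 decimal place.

sour cream: 42.0 mL; cornstarch: 0.1 kg; rolled oats: 2.5 oz

The original recipe has 42.525 g of sliced almonds, so the scaling factor is 51.03 ÷ 42.525 = 6/5 = 1.2.
sour cream: (2 tbsp + 1 tsp = 7/3 tbsp) × 6/5 × 15 mL/tbsp = 42.0 mL
cornstarch: 1/3 cup × 6/5 × 128 g/cup ÷ 1000 g/kg ≈ 0.1 kg
rolled oats: 2/3 cup × 6/5 × 90 g/cup ÷ 28.35 g/oz ≈ 2.5 oz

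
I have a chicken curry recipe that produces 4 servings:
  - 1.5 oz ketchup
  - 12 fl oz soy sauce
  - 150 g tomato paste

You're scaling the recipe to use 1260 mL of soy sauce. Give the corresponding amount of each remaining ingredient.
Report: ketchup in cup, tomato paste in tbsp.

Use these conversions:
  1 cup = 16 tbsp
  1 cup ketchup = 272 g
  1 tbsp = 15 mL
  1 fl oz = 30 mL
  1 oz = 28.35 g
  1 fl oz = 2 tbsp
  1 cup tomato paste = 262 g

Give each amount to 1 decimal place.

ketchup: 0.5 cup; tomato paste: 32.1 tbsp

The original recipe has 360 mL of soy sauce, so the scaling factor is 1260 ÷ 360 = 7/2 = 3.5.
ketchup: 1.5 oz × 7/2 × 28.35 g/oz ÷ 272 g/cup ≈ 0.5 cup
tomato paste: 150 g × 7/2 ÷ 262 g/cup × 16 tbsp/cup ≈ 32.1 tbsp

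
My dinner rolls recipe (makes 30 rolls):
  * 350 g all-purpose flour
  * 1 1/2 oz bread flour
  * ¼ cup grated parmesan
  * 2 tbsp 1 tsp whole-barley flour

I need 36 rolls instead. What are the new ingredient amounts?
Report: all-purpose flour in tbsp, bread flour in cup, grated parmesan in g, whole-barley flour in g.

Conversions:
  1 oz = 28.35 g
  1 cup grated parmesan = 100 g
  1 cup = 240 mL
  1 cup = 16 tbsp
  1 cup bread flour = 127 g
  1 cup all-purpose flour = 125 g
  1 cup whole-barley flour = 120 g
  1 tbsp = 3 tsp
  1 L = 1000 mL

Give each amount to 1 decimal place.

all-purpose flour: 53.8 tbsp; bread flour: 0.4 cup; grated parmesan: 30.0 g; whole-barley flour: 21.0 g

Scaling factor: 36/30 = 6/5 = 1.2.
all-purpose flour: 350 g × 6/5 ÷ 125 g/cup × 16 tbsp/cup ≈ 53.8 tbsp
bread flour: 1.5 oz × 6/5 × 28.35 g/oz ÷ 127 g/cup ≈ 0.4 cup
grated parmesan: 0.25 cup × 6/5 × 100 g/cup = 30.0 g
whole-barley flour: (2 tbsp + 1 tsp = 7/3 tbsp) × 6/5 ÷ 16 tbsp/cup × 120 g/cup = 21.0 g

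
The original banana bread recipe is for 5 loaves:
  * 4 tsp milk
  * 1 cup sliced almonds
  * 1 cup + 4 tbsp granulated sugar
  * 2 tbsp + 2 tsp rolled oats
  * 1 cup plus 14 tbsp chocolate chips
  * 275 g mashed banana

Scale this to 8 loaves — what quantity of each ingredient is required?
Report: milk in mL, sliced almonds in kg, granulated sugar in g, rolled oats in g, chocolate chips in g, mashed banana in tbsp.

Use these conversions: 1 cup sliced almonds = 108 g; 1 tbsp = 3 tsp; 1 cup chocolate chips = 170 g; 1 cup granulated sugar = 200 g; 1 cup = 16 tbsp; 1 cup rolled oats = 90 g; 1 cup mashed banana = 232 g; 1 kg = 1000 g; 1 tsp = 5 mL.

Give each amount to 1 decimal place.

milk: 32.0 mL; sliced almonds: 0.2 kg; granulated sugar: 400.0 g; rolled oats: 24.0 g; chocolate chips: 510.0 g; mashed banana: 30.3 tbsp

Scaling factor: 8/5 = 1.6.
milk: 4 tsp × 8/5 × 5 mL/tsp = 32.0 mL
sliced almonds: 1 cup × 8/5 × 108 g/cup ÷ 1000 g/kg ≈ 0.2 kg
granulated sugar: (1 cup + 4 tbsp = 1.25 cup) × 8/5 × 200 g/cup = 400.0 g
rolled oats: (2 tbsp + 2 tsp = 8/3 tbsp) × 8/5 ÷ 16 tbsp/cup × 90 g/cup = 24.0 g
chocolate chips: (1 cup + 14 tbsp = 1.875 cup) × 8/5 × 170 g/cup = 510.0 g
mashed banana: 275 g × 8/5 ÷ 232 g/cup × 16 tbsp/cup ≈ 30.3 tbsp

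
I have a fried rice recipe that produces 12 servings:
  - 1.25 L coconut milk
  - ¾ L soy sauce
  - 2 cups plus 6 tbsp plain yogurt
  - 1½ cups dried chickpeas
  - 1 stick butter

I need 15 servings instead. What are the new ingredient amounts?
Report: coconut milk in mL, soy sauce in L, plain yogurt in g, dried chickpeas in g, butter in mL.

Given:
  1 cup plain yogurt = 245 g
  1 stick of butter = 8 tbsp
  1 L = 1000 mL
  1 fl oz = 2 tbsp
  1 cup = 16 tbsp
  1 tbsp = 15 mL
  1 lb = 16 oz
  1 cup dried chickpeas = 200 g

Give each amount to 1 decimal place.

Scaling factor: 15/12 = 5/4 = 1.25.
coconut milk: 1.25 L × 5/4 × 1000 mL/L = 1562.5 mL
soy sauce: 0.75 L × 5/4 ≈ 0.9 L
plain yogurt: (2 cup + 6 tbsp = 2.375 cup) × 5/4 × 245 g/cup ≈ 727.3 g
dried chickpeas: 1.5 cup × 5/4 × 200 g/cup = 375.0 g
butter: 1 stick × 5/4 × 8 tbsp/stick × 15 mL/tbsp = 150.0 mL

coconut milk: 1562.5 mL; soy sauce: 0.9 L; plain yogurt: 727.3 g; dried chickpeas: 375.0 g; butter: 150.0 mL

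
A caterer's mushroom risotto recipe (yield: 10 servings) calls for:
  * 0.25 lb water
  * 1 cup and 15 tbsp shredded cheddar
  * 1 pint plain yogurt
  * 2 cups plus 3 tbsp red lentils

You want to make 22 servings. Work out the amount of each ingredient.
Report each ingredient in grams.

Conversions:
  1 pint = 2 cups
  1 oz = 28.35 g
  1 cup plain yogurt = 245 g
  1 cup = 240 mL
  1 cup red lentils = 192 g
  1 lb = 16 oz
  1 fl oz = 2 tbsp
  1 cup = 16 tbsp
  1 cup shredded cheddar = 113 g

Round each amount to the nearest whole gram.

water: 249 g; shredded cheddar: 482 g; plain yogurt: 1078 g; red lentils: 924 g

Scaling factor: 22/10 = 11/5 = 2.2.
water: 0.25 lb × 11/5 × 16 oz/lb × 28.35 g/oz ≈ 249 g
shredded cheddar: (1 cup + 15 tbsp = 1.9375 cup) × 11/5 × 113 g/cup ≈ 482 g
plain yogurt: 1 pint × 11/5 × 2 cup/pint × 245 g/cup = 1078 g
red lentils: (2 cup + 3 tbsp = 2.1875 cup) × 11/5 × 192 g/cup = 924 g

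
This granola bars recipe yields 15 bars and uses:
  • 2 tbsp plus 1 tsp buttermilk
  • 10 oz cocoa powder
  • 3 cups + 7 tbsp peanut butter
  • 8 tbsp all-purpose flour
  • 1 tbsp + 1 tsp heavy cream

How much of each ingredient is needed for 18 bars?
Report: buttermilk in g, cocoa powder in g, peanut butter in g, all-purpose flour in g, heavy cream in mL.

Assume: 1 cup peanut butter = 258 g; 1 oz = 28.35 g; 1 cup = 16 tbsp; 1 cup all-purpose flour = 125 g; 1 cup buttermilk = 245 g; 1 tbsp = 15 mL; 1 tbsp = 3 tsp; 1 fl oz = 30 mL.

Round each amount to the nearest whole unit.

buttermilk: 43 g; cocoa powder: 340 g; peanut butter: 1064 g; all-purpose flour: 75 g; heavy cream: 24 mL

Scaling factor: 18/15 = 6/5 = 1.2.
buttermilk: (2 tbsp + 1 tsp = 7/3 tbsp) × 6/5 ÷ 16 tbsp/cup × 245 g/cup ≈ 43 g
cocoa powder: 10 oz × 6/5 × 28.35 g/oz ≈ 340 g
peanut butter: (3 cup + 7 tbsp = 3.4375 cup) × 6/5 × 258 g/cup ≈ 1064 g
all-purpose flour: 8 tbsp × 6/5 ÷ 16 tbsp/cup × 125 g/cup = 75 g
heavy cream: (1 tbsp + 1 tsp = 4/3 tbsp) × 6/5 × 15 mL/tbsp = 24 mL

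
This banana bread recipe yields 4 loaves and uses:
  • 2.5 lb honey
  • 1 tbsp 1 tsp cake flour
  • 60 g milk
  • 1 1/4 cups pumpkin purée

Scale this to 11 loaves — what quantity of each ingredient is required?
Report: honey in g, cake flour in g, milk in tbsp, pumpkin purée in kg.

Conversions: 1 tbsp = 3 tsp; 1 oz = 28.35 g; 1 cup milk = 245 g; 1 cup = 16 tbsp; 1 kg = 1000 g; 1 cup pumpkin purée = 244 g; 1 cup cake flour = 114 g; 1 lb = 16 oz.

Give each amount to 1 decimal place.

Scaling factor: 11/4 = 2.75.
honey: 2.5 lb × 11/4 × 16 oz/lb × 28.35 g/oz = 3118.5 g
cake flour: (1 tbsp + 1 tsp = 4/3 tbsp) × 11/4 ÷ 16 tbsp/cup × 114 g/cup ≈ 26.1 g
milk: 60 g × 11/4 ÷ 245 g/cup × 16 tbsp/cup ≈ 10.8 tbsp
pumpkin purée: 1.25 cup × 11/4 × 244 g/cup ÷ 1000 g/kg ≈ 0.8 kg

honey: 3118.5 g; cake flour: 26.1 g; milk: 10.8 tbsp; pumpkin purée: 0.8 kg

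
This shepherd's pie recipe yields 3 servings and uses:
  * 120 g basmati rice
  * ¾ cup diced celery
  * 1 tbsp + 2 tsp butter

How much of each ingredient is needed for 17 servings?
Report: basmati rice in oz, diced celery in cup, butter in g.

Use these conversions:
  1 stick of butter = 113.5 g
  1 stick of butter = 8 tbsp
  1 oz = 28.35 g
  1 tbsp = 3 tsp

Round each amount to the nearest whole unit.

basmati rice: 24 oz; diced celery: 4 cup; butter: 134 g

Scaling factor: 17/3.
basmati rice: 120 g × 17/3 ÷ 28.35 g/oz ≈ 24 oz
diced celery: 0.75 cup × 17/3 ≈ 4 cup
butter: (1 tbsp + 2 tsp = 5/3 tbsp) × 17/3 ÷ 8 tbsp/stick × 113.5 g/stick ≈ 134 g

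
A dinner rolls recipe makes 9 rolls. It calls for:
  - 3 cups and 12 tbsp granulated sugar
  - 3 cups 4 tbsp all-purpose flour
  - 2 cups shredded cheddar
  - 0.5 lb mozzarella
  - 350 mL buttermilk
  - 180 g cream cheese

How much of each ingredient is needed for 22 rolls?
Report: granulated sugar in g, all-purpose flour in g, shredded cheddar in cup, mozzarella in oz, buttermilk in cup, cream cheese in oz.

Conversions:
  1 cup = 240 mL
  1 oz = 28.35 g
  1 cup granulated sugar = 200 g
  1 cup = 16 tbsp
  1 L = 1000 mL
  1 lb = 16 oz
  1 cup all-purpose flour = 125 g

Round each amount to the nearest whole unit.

granulated sugar: 1833 g; all-purpose flour: 993 g; shredded cheddar: 5 cup; mozzarella: 20 oz; buttermilk: 4 cup; cream cheese: 16 oz

Scaling factor: 22/9.
granulated sugar: (3 cup + 12 tbsp = 3.75 cup) × 22/9 × 200 g/cup ≈ 1833 g
all-purpose flour: (3 cup + 4 tbsp = 3.25 cup) × 22/9 × 125 g/cup ≈ 993 g
shredded cheddar: 2 cup × 22/9 ≈ 5 cup
mozzarella: 0.5 lb × 22/9 × 16 oz/lb ≈ 20 oz
buttermilk: 350 mL × 22/9 ÷ 240 mL/cup ≈ 4 cup
cream cheese: 180 g × 22/9 ÷ 28.35 g/oz ≈ 16 oz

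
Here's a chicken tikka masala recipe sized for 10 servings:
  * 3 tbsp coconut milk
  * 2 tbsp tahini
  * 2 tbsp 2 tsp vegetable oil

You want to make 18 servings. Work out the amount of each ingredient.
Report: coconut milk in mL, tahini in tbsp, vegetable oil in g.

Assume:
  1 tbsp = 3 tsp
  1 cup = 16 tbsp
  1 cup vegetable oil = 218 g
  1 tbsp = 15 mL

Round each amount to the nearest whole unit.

Scaling factor: 18/10 = 9/5 = 1.8.
coconut milk: 3 tbsp × 9/5 × 15 mL/tbsp = 81 mL
tahini: 2 tbsp × 9/5 ≈ 4 tbsp
vegetable oil: (2 tbsp + 2 tsp = 8/3 tbsp) × 9/5 ÷ 16 tbsp/cup × 218 g/cup ≈ 65 g

coconut milk: 81 mL; tahini: 4 tbsp; vegetable oil: 65 g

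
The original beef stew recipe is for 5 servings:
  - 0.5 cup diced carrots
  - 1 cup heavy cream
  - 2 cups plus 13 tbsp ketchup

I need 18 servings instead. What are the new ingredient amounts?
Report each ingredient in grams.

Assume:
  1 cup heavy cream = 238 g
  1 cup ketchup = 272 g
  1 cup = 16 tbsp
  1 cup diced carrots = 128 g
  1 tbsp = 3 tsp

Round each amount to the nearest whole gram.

diced carrots: 230 g; heavy cream: 857 g; ketchup: 2754 g

Scaling factor: 18/5 = 3.6.
diced carrots: 0.5 cup × 18/5 × 128 g/cup ≈ 230 g
heavy cream: 1 cup × 18/5 × 238 g/cup ≈ 857 g
ketchup: (2 cup + 13 tbsp = 2.8125 cup) × 18/5 × 272 g/cup = 2754 g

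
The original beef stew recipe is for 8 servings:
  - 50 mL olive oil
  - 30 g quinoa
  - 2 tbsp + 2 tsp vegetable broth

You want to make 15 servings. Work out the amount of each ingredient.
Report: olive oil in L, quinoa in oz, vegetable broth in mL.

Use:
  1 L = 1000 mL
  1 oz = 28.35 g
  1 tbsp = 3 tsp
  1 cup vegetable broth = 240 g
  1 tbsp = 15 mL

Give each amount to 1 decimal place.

olive oil: 0.1 L; quinoa: 2.0 oz; vegetable broth: 75.0 mL

Scaling factor: 15/8 = 1.875.
olive oil: 50 mL × 15/8 ÷ 1000 mL/L ≈ 0.1 L
quinoa: 30 g × 15/8 ÷ 28.35 g/oz ≈ 2.0 oz
vegetable broth: (2 tbsp + 2 tsp = 8/3 tbsp) × 15/8 × 15 mL/tbsp = 75.0 mL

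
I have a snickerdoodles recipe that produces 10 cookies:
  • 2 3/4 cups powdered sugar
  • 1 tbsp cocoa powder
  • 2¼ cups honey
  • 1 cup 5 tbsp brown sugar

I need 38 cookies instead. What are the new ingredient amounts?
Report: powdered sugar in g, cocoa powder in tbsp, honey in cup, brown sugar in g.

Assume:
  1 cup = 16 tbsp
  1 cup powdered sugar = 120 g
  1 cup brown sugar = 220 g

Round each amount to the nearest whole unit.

powdered sugar: 1254 g; cocoa powder: 4 tbsp; honey: 9 cup; brown sugar: 1097 g

Scaling factor: 38/10 = 19/5 = 3.8.
powdered sugar: 2.75 cup × 19/5 × 120 g/cup = 1254 g
cocoa powder: 1 tbsp × 19/5 ≈ 4 tbsp
honey: 2.25 cup × 19/5 ≈ 9 cup
brown sugar: (1 cup + 5 tbsp = 1.3125 cup) × 19/5 × 220 g/cup ≈ 1097 g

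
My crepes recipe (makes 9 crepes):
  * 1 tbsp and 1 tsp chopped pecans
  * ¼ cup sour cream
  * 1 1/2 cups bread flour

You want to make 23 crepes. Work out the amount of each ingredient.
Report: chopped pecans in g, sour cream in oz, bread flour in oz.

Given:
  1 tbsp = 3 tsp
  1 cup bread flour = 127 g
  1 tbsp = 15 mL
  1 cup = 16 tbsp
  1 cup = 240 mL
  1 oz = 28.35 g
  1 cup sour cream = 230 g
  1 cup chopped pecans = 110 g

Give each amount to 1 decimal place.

chopped pecans: 23.4 g; sour cream: 5.2 oz; bread flour: 17.2 oz

Scaling factor: 23/9.
chopped pecans: (1 tbsp + 1 tsp = 4/3 tbsp) × 23/9 ÷ 16 tbsp/cup × 110 g/cup ≈ 23.4 g
sour cream: 0.25 cup × 23/9 × 230 g/cup ÷ 28.35 g/oz ≈ 5.2 oz
bread flour: 1.5 cup × 23/9 × 127 g/cup ÷ 28.35 g/oz ≈ 17.2 oz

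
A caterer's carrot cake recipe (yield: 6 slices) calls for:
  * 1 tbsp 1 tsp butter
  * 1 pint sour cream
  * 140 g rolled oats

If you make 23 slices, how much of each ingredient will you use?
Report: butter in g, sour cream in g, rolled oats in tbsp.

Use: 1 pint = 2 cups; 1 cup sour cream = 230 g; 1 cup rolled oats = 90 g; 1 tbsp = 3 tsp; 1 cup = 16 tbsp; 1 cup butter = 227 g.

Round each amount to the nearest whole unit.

Scaling factor: 23/6.
butter: (1 tbsp + 1 tsp = 4/3 tbsp) × 23/6 ÷ 16 tbsp/cup × 227 g/cup ≈ 73 g
sour cream: 1 pint × 23/6 × 2 cup/pint × 230 g/cup ≈ 1763 g
rolled oats: 140 g × 23/6 ÷ 90 g/cup × 16 tbsp/cup ≈ 95 tbsp

butter: 73 g; sour cream: 1763 g; rolled oats: 95 tbsp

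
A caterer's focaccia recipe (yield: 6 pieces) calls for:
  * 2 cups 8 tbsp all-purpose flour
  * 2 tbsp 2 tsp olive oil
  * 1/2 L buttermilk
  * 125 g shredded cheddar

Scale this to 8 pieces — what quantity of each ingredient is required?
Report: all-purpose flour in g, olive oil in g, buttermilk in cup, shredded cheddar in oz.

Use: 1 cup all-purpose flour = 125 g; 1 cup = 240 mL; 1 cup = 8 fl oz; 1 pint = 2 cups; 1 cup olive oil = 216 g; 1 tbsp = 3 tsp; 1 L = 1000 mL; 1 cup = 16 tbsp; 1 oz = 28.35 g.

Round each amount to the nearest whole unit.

all-purpose flour: 417 g; olive oil: 48 g; buttermilk: 3 cup; shredded cheddar: 6 oz

Scaling factor: 8/6 = 4/3.
all-purpose flour: (2 cup + 8 tbsp = 2.5 cup) × 4/3 × 125 g/cup ≈ 417 g
olive oil: (2 tbsp + 2 tsp = 8/3 tbsp) × 4/3 ÷ 16 tbsp/cup × 216 g/cup = 48 g
buttermilk: 0.5 L × 4/3 × 1000 mL/L ÷ 240 mL/cup ≈ 3 cup
shredded cheddar: 125 g × 4/3 ÷ 28.35 g/oz ≈ 6 oz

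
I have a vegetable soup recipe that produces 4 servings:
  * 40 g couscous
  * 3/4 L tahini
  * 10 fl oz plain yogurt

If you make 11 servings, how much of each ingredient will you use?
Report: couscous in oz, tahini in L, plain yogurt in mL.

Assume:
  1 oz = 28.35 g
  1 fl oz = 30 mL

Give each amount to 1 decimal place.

Scaling factor: 11/4 = 2.75.
couscous: 40 g × 11/4 ÷ 28.35 g/oz ≈ 3.9 oz
tahini: 0.75 L × 11/4 ≈ 2.1 L
plain yogurt: 10 fl oz × 11/4 × 30 mL/fl oz = 825.0 mL

couscous: 3.9 oz; tahini: 2.1 L; plain yogurt: 825.0 mL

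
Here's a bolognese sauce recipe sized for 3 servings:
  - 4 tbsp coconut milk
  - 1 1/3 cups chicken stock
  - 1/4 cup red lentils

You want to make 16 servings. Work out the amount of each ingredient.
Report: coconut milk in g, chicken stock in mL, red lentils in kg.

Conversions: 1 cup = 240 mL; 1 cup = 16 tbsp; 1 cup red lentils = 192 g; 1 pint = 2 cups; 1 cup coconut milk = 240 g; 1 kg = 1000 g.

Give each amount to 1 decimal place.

coconut milk: 320.0 g; chicken stock: 1706.7 mL; red lentils: 0.3 kg

Scaling factor: 16/3.
coconut milk: 4 tbsp × 16/3 ÷ 16 tbsp/cup × 240 g/cup = 320.0 g
chicken stock: 4/3 cup × 16/3 × 240 mL/cup ≈ 1706.7 mL
red lentils: 0.25 cup × 16/3 × 192 g/cup ÷ 1000 g/kg ≈ 0.3 kg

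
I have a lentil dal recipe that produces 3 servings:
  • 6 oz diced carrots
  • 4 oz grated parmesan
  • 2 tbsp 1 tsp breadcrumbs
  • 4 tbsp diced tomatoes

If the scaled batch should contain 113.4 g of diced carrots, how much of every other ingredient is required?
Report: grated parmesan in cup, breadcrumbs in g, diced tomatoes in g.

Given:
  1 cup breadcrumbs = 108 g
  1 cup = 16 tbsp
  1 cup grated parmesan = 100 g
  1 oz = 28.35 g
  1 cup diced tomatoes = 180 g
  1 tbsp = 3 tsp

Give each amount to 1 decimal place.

The original recipe has 170.1 g of diced carrots, so the scaling factor is 113.4 ÷ 170.1 = 2/3.
grated parmesan: 4 oz × 2/3 × 28.35 g/oz ÷ 100 g/cup ≈ 0.8 cup
breadcrumbs: (2 tbsp + 1 tsp = 7/3 tbsp) × 2/3 ÷ 16 tbsp/cup × 108 g/cup = 10.5 g
diced tomatoes: 4 tbsp × 2/3 ÷ 16 tbsp/cup × 180 g/cup = 30.0 g

grated parmesan: 0.8 cup; breadcrumbs: 10.5 g; diced tomatoes: 30.0 g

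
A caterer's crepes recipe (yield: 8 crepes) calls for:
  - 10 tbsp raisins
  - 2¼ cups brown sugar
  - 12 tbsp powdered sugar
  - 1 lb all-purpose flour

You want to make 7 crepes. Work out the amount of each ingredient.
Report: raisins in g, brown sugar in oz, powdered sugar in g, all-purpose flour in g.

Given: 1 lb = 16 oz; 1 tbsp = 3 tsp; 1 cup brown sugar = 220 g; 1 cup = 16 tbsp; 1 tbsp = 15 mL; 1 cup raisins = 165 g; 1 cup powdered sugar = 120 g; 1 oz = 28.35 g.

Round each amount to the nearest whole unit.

raisins: 90 g; brown sugar: 15 oz; powdered sugar: 79 g; all-purpose flour: 397 g

Scaling factor: 7/8 = 0.875.
raisins: 10 tbsp × 7/8 ÷ 16 tbsp/cup × 165 g/cup ≈ 90 g
brown sugar: 2.25 cup × 7/8 × 220 g/cup ÷ 28.35 g/oz ≈ 15 oz
powdered sugar: 12 tbsp × 7/8 ÷ 16 tbsp/cup × 120 g/cup ≈ 79 g
all-purpose flour: 1 lb × 7/8 × 16 oz/lb × 28.35 g/oz ≈ 397 g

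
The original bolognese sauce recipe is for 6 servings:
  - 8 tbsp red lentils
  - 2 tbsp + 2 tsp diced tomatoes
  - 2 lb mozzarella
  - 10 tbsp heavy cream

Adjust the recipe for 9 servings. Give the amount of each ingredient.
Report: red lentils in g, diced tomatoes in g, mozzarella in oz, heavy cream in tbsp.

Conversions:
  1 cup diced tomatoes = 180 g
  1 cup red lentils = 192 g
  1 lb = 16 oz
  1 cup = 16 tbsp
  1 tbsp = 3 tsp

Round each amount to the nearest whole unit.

red lentils: 144 g; diced tomatoes: 45 g; mozzarella: 48 oz; heavy cream: 15 tbsp

Scaling factor: 9/6 = 3/2 = 1.5.
red lentils: 8 tbsp × 3/2 ÷ 16 tbsp/cup × 192 g/cup = 144 g
diced tomatoes: (2 tbsp + 2 tsp = 8/3 tbsp) × 3/2 ÷ 16 tbsp/cup × 180 g/cup = 45 g
mozzarella: 2 lb × 3/2 × 16 oz/lb = 48 oz
heavy cream: 10 tbsp × 3/2 = 15 tbsp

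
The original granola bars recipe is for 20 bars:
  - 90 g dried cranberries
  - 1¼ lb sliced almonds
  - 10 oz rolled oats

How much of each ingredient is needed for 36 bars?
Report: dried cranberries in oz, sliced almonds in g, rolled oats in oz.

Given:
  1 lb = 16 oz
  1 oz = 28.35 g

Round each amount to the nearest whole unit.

Scaling factor: 36/20 = 9/5 = 1.8.
dried cranberries: 90 g × 9/5 ÷ 28.35 g/oz ≈ 6 oz
sliced almonds: 1.25 lb × 9/5 × 16 oz/lb × 28.35 g/oz ≈ 1021 g
rolled oats: 10 oz × 9/5 = 18 oz

dried cranberries: 6 oz; sliced almonds: 1021 g; rolled oats: 18 oz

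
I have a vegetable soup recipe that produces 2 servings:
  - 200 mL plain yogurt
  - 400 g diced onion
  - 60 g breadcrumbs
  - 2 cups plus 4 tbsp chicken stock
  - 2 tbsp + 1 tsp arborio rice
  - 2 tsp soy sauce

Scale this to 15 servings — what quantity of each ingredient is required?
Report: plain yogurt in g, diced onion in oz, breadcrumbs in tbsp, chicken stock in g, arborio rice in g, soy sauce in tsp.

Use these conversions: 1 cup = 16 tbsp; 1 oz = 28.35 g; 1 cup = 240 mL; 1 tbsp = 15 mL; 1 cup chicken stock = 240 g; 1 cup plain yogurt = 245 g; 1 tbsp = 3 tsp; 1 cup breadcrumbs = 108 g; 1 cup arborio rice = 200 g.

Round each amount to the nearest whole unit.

Scaling factor: 15/2 = 7.5.
plain yogurt: 200 mL × 15/2 ÷ 240 mL/cup × 245 g/cup ≈ 1531 g
diced onion: 400 g × 15/2 ÷ 28.35 g/oz ≈ 106 oz
breadcrumbs: 60 g × 15/2 ÷ 108 g/cup × 16 tbsp/cup ≈ 67 tbsp
chicken stock: (2 cup + 4 tbsp = 2.25 cup) × 15/2 × 240 g/cup = 4050 g
arborio rice: (2 tbsp + 1 tsp = 7/3 tbsp) × 15/2 ÷ 16 tbsp/cup × 200 g/cup ≈ 219 g
soy sauce: 2 tsp × 15/2 = 15 tsp

plain yogurt: 1531 g; diced onion: 106 oz; breadcrumbs: 67 tbsp; chicken stock: 4050 g; arborio rice: 219 g; soy sauce: 15 tsp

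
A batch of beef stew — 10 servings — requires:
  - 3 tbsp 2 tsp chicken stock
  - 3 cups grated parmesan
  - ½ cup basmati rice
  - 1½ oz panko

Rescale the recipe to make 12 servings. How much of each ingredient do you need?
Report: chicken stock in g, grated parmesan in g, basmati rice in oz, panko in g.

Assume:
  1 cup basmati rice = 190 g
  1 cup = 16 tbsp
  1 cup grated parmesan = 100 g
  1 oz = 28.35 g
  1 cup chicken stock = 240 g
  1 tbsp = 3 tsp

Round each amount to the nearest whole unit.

chicken stock: 66 g; grated parmesan: 360 g; basmati rice: 4 oz; panko: 51 g

Scaling factor: 12/10 = 6/5 = 1.2.
chicken stock: (3 tbsp + 2 tsp = 11/3 tbsp) × 6/5 ÷ 16 tbsp/cup × 240 g/cup = 66 g
grated parmesan: 3 cup × 6/5 × 100 g/cup = 360 g
basmati rice: 0.5 cup × 6/5 × 190 g/cup ÷ 28.35 g/oz ≈ 4 oz
panko: 1.5 oz × 6/5 × 28.35 g/oz ≈ 51 g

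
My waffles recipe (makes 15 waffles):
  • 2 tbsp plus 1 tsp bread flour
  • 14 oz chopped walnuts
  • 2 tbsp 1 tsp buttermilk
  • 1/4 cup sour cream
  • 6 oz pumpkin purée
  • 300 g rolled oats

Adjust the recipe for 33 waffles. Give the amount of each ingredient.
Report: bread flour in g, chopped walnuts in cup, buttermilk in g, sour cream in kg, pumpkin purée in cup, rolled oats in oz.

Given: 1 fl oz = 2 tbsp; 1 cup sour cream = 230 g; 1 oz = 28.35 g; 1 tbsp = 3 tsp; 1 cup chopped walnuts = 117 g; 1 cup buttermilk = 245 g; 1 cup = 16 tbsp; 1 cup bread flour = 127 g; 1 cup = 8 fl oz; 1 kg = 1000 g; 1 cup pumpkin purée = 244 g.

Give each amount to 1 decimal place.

bread flour: 40.7 g; chopped walnuts: 7.5 cup; buttermilk: 78.6 g; sour cream: 0.1 kg; pumpkin purée: 1.5 cup; rolled oats: 23.3 oz

Scaling factor: 33/15 = 11/5 = 2.2.
bread flour: (2 tbsp + 1 tsp = 7/3 tbsp) × 11/5 ÷ 16 tbsp/cup × 127 g/cup ≈ 40.7 g
chopped walnuts: 14 oz × 11/5 × 28.35 g/oz ÷ 117 g/cup ≈ 7.5 cup
buttermilk: (2 tbsp + 1 tsp = 7/3 tbsp) × 11/5 ÷ 16 tbsp/cup × 245 g/cup ≈ 78.6 g
sour cream: 0.25 cup × 11/5 × 230 g/cup ÷ 1000 g/kg ≈ 0.1 kg
pumpkin purée: 6 oz × 11/5 × 28.35 g/oz ÷ 244 g/cup ≈ 1.5 cup
rolled oats: 300 g × 11/5 ÷ 28.35 g/oz ≈ 23.3 oz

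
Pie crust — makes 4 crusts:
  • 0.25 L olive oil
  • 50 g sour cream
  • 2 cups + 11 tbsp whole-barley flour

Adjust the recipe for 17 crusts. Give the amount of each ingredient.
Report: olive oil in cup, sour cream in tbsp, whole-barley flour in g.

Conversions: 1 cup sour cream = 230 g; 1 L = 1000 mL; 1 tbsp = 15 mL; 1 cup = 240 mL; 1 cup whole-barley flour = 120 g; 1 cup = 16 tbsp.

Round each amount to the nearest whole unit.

olive oil: 4 cup; sour cream: 15 tbsp; whole-barley flour: 1371 g

Scaling factor: 17/4 = 4.25.
olive oil: 0.25 L × 17/4 × 1000 mL/L ÷ 240 mL/cup ≈ 4 cup
sour cream: 50 g × 17/4 ÷ 230 g/cup × 16 tbsp/cup ≈ 15 tbsp
whole-barley flour: (2 cup + 11 tbsp = 2.6875 cup) × 17/4 × 120 g/cup ≈ 1371 g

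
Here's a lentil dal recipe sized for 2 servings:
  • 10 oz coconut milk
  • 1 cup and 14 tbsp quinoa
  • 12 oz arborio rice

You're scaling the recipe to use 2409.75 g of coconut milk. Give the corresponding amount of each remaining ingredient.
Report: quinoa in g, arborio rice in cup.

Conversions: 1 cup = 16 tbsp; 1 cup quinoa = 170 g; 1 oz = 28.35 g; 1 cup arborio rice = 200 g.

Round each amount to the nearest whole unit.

The original recipe has 283.5 g of coconut milk, so the scaling factor is 2409.75 ÷ 283.5 = 17/2 = 8.5.
quinoa: (1 cup + 14 tbsp = 1.875 cup) × 17/2 × 170 g/cup ≈ 2709 g
arborio rice: 12 oz × 17/2 × 28.35 g/oz ÷ 200 g/cup ≈ 14 cup

quinoa: 2709 g; arborio rice: 14 cup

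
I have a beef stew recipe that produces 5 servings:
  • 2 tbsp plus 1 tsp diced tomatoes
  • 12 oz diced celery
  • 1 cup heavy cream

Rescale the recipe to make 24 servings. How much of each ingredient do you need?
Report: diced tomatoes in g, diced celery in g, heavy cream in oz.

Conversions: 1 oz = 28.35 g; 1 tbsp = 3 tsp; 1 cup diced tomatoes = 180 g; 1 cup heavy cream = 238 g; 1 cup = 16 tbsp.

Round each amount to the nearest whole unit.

diced tomatoes: 126 g; diced celery: 1633 g; heavy cream: 40 oz

Scaling factor: 24/5 = 4.8.
diced tomatoes: (2 tbsp + 1 tsp = 7/3 tbsp) × 24/5 ÷ 16 tbsp/cup × 180 g/cup = 126 g
diced celery: 12 oz × 24/5 × 28.35 g/oz ≈ 1633 g
heavy cream: 1 cup × 24/5 × 238 g/cup ÷ 28.35 g/oz ≈ 40 oz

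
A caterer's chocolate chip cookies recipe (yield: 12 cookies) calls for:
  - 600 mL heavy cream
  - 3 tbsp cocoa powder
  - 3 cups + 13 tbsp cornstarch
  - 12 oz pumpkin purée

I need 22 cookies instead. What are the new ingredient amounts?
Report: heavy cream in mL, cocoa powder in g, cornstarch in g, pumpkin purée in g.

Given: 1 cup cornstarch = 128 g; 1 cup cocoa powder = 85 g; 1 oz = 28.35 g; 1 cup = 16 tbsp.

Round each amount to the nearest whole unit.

heavy cream: 1100 mL; cocoa powder: 29 g; cornstarch: 895 g; pumpkin purée: 624 g

Scaling factor: 22/12 = 11/6.
heavy cream: 600 mL × 11/6 = 1100 mL
cocoa powder: 3 tbsp × 11/6 ÷ 16 tbsp/cup × 85 g/cup ≈ 29 g
cornstarch: (3 cup + 13 tbsp = 3.8125 cup) × 11/6 × 128 g/cup ≈ 895 g
pumpkin purée: 12 oz × 11/6 × 28.35 g/oz ≈ 624 g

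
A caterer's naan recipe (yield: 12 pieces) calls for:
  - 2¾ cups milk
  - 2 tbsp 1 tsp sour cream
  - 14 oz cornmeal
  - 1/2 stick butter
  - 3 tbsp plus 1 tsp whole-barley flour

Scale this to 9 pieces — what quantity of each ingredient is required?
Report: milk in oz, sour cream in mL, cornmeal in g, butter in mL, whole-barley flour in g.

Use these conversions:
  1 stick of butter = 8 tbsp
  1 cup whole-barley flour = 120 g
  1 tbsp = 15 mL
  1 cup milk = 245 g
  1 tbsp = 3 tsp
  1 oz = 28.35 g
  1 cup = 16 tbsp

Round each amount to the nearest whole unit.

Scaling factor: 9/12 = 3/4 = 0.75.
milk: 2.75 cup × 3/4 × 245 g/cup ÷ 28.35 g/oz ≈ 18 oz
sour cream: (2 tbsp + 1 tsp = 7/3 tbsp) × 3/4 × 15 mL/tbsp ≈ 26 mL
cornmeal: 14 oz × 3/4 × 28.35 g/oz ≈ 298 g
butter: 0.5 stick × 3/4 × 8 tbsp/stick × 15 mL/tbsp = 45 mL
whole-barley flour: (3 tbsp + 1 tsp = 10/3 tbsp) × 3/4 ÷ 16 tbsp/cup × 120 g/cup ≈ 19 g

milk: 18 oz; sour cream: 26 mL; cornmeal: 298 g; butter: 45 mL; whole-barley flour: 19 g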